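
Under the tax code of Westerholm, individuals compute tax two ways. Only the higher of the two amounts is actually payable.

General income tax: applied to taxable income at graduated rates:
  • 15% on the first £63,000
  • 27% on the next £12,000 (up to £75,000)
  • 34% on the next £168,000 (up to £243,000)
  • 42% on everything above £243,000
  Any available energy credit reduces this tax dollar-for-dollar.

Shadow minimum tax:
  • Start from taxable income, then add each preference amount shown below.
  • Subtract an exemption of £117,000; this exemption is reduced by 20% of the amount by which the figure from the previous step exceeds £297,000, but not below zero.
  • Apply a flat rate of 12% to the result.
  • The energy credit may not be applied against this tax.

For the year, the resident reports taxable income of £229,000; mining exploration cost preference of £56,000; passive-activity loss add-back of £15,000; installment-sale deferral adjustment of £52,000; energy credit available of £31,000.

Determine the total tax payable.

£34,050

Shadow minimum tax:
  Adjusted income: £229,000 + £56,000 + £15,000 + £52,000 = £352,000
  Exemption: £117,000 − 20% × (£352,000 − £297,000) = £117,000 − £11,000 = £106,000
  Base: £352,000 − £106,000 = £246,000
  £246,000 × 12% = £29,520

General income tax:
  £63,000 × 15% = £9,450
  £12,000 × 27% = £3,240
  £154,000 × 34% = £52,360
  → £65,050
  Less energy credit £31,000 → £34,050

£34,050 > £29,520, so the general income tax governs.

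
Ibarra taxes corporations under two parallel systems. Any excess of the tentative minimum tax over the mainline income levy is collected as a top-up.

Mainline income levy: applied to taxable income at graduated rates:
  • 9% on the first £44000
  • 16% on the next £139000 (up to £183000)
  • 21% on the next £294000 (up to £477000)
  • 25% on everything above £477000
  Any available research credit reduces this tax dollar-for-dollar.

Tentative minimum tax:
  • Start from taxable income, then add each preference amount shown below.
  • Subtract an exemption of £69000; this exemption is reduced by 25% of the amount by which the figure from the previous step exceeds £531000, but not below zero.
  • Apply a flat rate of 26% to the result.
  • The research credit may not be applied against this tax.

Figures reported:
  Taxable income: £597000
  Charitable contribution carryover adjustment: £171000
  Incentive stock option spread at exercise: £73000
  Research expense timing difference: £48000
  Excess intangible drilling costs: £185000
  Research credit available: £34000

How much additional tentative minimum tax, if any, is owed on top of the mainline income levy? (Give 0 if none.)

Tentative minimum tax:
  Adjusted income: £597000 + £171000 + £73000 + £48000 + £185000 = £1074000
  Exemption: 25% × (£1074000 − £531000) = £135750 ≥ £69000, so the exemption is fully phased out
  Base: £1074000 − £0 = £1074000
  £1074000 × 26% = £279240

Mainline income levy:
  £44000 × 9% = £3960
  £139000 × 16% = £22240
  £294000 × 21% = £61740
  £120000 × 25% = £30000
  → £117940
  Less research credit £34000 → £83940

Excess of tentative minimum tax over mainline income levy: £279240 − £83940 = £195300.

£195300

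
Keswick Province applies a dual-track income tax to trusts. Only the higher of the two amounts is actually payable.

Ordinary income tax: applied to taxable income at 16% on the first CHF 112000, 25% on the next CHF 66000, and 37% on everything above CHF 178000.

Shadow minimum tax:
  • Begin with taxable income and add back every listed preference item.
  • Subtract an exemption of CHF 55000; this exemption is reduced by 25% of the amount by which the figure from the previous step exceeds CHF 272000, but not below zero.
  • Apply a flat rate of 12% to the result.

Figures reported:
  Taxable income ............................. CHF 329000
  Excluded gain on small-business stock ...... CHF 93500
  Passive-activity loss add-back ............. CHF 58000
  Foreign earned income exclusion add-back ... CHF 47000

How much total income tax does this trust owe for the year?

Shadow minimum tax:
  Adjusted income: CHF 329000 + CHF 93500 + CHF 58000 + CHF 47000 = CHF 527500
  Exemption: 25% × (CHF 527500 − CHF 272000) = CHF 63875 ≥ CHF 55000, so the exemption is fully phased out
  Base: CHF 527500 − CHF 0 = CHF 527500
  CHF 527500 × 12% = CHF 63300

Ordinary income tax:
  CHF 112000 × 16% = CHF 17920
  CHF 66000 × 25% = CHF 16500
  CHF 151000 × 37% = CHF 55870
  → CHF 90290

CHF 90290 > CHF 63300, so the ordinary income tax governs.

CHF 90290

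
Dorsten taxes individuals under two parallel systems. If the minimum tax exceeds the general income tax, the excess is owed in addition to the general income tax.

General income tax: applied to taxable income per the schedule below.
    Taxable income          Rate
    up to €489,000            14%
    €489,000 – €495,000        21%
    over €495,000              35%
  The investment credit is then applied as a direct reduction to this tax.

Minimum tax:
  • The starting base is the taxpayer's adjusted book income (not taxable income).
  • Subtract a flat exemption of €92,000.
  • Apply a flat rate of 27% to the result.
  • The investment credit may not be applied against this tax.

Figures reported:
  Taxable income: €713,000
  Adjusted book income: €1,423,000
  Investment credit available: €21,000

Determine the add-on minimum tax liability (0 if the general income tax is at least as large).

€234,350

General income tax:
  €489,000 × 14% = €68,460
  €6,000 × 21% = €1,260
  €218,000 × 35% = €76,300
  → €146,020
  Less investment credit €21,000 → €125,020

Minimum tax:
  Base (adjusted book income): €1,423,000
  Less exemption €92,000 → base €1,331,000
  €1,331,000 × 27% = €359,370

Excess of minimum tax over general income tax: €359,370 − €125,020 = €234,350.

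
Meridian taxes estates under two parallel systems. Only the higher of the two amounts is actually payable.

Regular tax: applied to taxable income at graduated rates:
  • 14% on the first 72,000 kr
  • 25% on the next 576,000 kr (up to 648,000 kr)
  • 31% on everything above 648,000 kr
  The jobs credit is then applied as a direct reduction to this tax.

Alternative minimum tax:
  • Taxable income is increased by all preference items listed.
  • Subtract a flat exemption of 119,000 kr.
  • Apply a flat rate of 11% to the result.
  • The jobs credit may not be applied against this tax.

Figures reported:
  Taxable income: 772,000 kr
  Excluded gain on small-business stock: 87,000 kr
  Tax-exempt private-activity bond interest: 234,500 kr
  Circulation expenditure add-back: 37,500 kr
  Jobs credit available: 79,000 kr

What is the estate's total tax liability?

113,520 kr

Regular tax:
  72,000 kr × 14% = 10,080 kr
  576,000 kr × 25% = 144,000 kr
  124,000 kr × 31% = 38,440 kr
  → 192,520 kr
  Less jobs credit 79,000 kr → 113,520 kr

Alternative minimum tax:
  Adjusted income: 772,000 kr + 87,000 kr + 234,500 kr + 37,500 kr = 1,131,000 kr
  Less exemption 119,000 kr → base 1,012,000 kr
  1,012,000 kr × 11% = 111,320 kr

113,520 kr > 111,320 kr, so the regular tax governs.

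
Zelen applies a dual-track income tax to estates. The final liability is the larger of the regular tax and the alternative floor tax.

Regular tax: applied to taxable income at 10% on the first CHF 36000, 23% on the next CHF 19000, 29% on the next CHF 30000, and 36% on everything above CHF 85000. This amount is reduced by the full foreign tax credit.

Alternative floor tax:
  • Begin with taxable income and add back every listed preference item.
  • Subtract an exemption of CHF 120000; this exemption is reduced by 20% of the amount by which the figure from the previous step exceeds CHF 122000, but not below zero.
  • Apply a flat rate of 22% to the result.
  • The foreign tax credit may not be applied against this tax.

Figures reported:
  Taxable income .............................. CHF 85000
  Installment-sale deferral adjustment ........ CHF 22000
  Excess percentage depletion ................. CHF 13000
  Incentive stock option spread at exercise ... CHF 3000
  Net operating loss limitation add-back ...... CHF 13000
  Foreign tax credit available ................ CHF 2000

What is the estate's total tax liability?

Regular tax:
  CHF 36000 × 10% = CHF 3600
  CHF 19000 × 23% = CHF 4370
  CHF 30000 × 29% = CHF 8700
  → CHF 16670
  Less foreign tax credit CHF 2000 → CHF 14670

Alternative floor tax:
  Adjusted income: CHF 85000 + CHF 22000 + CHF 13000 + CHF 3000 + CHF 13000 = CHF 136000
  Exemption: CHF 120000 − 20% × (CHF 136000 − CHF 122000) = CHF 120000 − CHF 2800 = CHF 117200
  Base: CHF 136000 − CHF 117200 = CHF 18800
  CHF 18800 × 22% = CHF 4136

CHF 14670 > CHF 4136, so the regular tax governs.

CHF 14670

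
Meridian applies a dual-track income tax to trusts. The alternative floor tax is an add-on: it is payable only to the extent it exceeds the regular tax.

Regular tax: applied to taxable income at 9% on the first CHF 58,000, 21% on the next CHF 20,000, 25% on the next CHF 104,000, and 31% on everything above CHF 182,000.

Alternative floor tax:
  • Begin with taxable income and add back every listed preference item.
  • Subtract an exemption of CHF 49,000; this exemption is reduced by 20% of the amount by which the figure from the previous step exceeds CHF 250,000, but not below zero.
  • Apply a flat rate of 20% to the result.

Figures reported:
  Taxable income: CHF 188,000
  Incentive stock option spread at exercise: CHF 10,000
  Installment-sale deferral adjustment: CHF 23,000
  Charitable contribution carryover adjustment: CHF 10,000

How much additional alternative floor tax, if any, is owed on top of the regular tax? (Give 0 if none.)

CHF 0

Alternative floor tax:
  Adjusted income: CHF 188,000 + CHF 10,000 + CHF 23,000 + CHF 10,000 = CHF 231,000
  Exemption: CHF 231,000 ≤ CHF 250,000, so full CHF 49,000 applies
  Base: CHF 231,000 − CHF 49,000 = CHF 182,000
  CHF 182,000 × 20% = CHF 36,400

Regular tax:
  CHF 58,000 × 9% = CHF 5,220
  CHF 20,000 × 21% = CHF 4,200
  CHF 104,000 × 25% = CHF 26,000
  CHF 6,000 × 31% = CHF 1,860
  → CHF 37,280

CHF 36,400 ≤ CHF 37,280, so no add-on is due.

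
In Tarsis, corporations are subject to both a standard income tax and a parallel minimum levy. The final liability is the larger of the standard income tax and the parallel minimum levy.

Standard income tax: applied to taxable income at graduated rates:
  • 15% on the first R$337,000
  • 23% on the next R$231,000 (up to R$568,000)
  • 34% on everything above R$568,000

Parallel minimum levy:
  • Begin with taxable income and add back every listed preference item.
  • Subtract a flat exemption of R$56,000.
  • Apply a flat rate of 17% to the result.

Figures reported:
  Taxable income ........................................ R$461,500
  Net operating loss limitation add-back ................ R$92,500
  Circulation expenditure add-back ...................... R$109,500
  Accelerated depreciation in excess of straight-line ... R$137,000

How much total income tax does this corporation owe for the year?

R$126,565

Standard income tax:
  R$337,000 × 15% = R$50,550
  R$124,500 × 23% = R$28,635
  → R$79,185

Parallel minimum levy:
  Adjusted income: R$461,500 + R$92,500 + R$109,500 + R$137,000 = R$800,500
  Less exemption R$56,000 → base R$744,500
  R$744,500 × 17% = R$126,565

R$126,565 > R$79,185, so the parallel minimum levy is the binding amount.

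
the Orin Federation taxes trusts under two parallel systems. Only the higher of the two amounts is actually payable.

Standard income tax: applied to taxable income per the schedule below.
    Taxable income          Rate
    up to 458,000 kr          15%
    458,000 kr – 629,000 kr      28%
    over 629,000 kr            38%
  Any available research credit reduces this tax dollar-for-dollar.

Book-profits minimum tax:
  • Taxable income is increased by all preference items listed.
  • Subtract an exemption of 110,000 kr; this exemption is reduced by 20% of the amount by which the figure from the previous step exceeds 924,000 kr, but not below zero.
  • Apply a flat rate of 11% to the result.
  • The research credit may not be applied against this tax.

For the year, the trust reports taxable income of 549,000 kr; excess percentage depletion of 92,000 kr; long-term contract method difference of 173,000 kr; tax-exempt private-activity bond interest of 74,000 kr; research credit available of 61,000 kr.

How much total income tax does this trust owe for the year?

85,580 kr

Book-profits minimum tax:
  Adjusted income: 549,000 kr + 92,000 kr + 173,000 kr + 74,000 kr = 888,000 kr
  Exemption: 888,000 kr ≤ 924,000 kr, so full 110,000 kr applies
  Base: 888,000 kr − 110,000 kr = 778,000 kr
  778,000 kr × 11% = 85,580 kr

Standard income tax:
  458,000 kr × 15% = 68,700 kr
  91,000 kr × 28% = 25,480 kr
  → 94,180 kr
  Less research credit 61,000 kr → 33,180 kr

85,580 kr > 33,180 kr, so the book-profits minimum tax is the binding amount.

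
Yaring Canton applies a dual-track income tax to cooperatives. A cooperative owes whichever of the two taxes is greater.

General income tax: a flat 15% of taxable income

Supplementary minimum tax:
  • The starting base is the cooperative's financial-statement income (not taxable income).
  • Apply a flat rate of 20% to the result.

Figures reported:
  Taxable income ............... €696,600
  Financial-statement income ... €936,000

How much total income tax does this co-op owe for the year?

Supplementary minimum tax:
  Base (financial-statement income): €936,000
  €936,000 × 20% = €187,200

General income tax:
  €696,600 × 15% = €104,490

€187,200 > €104,490, so the supplementary minimum tax is the binding amount.

€187,200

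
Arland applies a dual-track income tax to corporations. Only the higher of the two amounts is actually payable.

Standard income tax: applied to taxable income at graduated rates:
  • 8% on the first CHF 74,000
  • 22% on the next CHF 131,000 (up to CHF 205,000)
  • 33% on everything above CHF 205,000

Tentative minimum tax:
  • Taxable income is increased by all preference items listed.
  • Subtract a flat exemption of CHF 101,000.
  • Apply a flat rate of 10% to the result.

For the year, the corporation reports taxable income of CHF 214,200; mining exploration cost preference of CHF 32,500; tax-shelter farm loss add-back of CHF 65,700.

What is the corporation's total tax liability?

Standard income tax:
  CHF 74,000 × 8% = CHF 5,920
  CHF 131,000 × 22% = CHF 28,820
  CHF 9,200 × 33% = CHF 3,036
  → CHF 37,776

Tentative minimum tax:
  Adjusted income: CHF 214,200 + CHF 32,500 + CHF 65,700 = CHF 312,400
  Less exemption CHF 101,000 → base CHF 211,400
  CHF 211,400 × 10% = CHF 21,140

CHF 37,776 > CHF 21,140, so the standard income tax governs.

CHF 37,776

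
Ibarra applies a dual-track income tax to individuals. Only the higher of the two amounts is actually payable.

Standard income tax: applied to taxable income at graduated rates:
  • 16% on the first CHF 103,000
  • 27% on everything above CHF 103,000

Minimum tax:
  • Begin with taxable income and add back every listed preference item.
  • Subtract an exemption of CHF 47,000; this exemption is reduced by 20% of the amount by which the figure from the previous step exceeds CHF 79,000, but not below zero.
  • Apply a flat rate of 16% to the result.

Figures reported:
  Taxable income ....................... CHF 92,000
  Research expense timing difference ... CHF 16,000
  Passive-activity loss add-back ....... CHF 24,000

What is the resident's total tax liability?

CHF 15,296

Standard income tax:
  CHF 92,000 × 16% = CHF 14,720

Minimum tax:
  Adjusted income: CHF 92,000 + CHF 16,000 + CHF 24,000 = CHF 132,000
  Exemption: CHF 47,000 − 20% × (CHF 132,000 − CHF 79,000) = CHF 47,000 − CHF 10,600 = CHF 36,400
  Base: CHF 132,000 − CHF 36,400 = CHF 95,600
  CHF 95,600 × 16% = CHF 15,296

CHF 15,296 > CHF 14,720, so the minimum tax is the binding amount.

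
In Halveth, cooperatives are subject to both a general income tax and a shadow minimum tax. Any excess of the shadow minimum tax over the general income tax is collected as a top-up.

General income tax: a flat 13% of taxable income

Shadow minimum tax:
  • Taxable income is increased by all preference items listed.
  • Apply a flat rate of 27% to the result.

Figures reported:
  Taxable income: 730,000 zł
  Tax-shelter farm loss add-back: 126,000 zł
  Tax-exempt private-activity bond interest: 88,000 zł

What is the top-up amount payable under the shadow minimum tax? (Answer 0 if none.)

General income tax:
  730,000 zł × 13% = 94,900 zł

Shadow minimum tax:
  Adjusted income: 730,000 zł + 126,000 zł + 88,000 zł = 944,000 zł
  944,000 zł × 27% = 254,880 zł

Excess of shadow minimum tax over general income tax: 254,880 zł − 94,900 zł = 159,980 zł.

159,980 zł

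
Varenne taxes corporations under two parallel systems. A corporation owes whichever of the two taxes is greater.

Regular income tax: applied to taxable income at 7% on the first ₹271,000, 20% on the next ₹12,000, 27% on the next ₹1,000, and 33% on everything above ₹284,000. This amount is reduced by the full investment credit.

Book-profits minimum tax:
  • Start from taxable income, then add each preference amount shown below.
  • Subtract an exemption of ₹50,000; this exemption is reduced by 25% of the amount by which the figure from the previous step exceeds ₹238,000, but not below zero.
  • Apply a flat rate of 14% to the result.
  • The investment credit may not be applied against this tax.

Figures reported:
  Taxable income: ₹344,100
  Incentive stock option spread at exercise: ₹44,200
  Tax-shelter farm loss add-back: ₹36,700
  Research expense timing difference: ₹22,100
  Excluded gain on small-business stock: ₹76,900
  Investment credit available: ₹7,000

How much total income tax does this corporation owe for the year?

₹73,360

Regular income tax:
  ₹271,000 × 7% = ₹18,970
  ₹12,000 × 20% = ₹2,400
  ₹1,000 × 27% = ₹270
  ₹60,100 × 33% = ₹19,833
  → ₹41,473
  Less investment credit ₹7,000 → ₹34,473

Book-profits minimum tax:
  Adjusted income: ₹344,100 + ₹44,200 + ₹36,700 + ₹22,100 + ₹76,900 = ₹524,000
  Exemption: 25% × (₹524,000 − ₹238,000) = ₹71,500 ≥ ₹50,000, so the exemption is fully phased out
  Base: ₹524,000 − ₹0 = ₹524,000
  ₹524,000 × 14% = ₹73,360

₹73,360 > ₹34,473, so the book-profits minimum tax is the binding amount.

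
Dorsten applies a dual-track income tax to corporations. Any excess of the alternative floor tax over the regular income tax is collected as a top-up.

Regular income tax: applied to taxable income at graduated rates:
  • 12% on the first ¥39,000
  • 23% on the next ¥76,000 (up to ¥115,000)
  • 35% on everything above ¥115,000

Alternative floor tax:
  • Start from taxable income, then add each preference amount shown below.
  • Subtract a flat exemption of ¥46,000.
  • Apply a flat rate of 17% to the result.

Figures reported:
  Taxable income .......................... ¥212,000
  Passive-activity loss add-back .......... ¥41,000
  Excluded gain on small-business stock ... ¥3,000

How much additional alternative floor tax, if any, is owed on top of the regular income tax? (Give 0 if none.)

Regular income tax:
  ¥39,000 × 12% = ¥4,680
  ¥76,000 × 23% = ¥17,480
  ¥97,000 × 35% = ¥33,950
  → ¥56,110

Alternative floor tax:
  Adjusted income: ¥212,000 + ¥41,000 + ¥3,000 = ¥256,000
  Less exemption ¥46,000 → base ¥210,000
  ¥210,000 × 17% = ¥35,700

¥35,700 ≤ ¥56,110, so no add-on is due.

¥0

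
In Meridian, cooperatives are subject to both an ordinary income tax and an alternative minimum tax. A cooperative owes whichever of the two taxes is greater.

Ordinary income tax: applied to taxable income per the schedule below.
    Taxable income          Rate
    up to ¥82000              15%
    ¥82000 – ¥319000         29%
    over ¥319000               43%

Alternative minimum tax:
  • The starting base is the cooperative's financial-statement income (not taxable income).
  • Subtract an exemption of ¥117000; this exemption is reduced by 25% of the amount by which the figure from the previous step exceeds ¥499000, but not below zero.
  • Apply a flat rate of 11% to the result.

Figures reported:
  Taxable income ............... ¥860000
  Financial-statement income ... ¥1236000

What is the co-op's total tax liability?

¥313660

Ordinary income tax:
  ¥82000 × 15% = ¥12300
  ¥237000 × 29% = ¥68730
  ¥541000 × 43% = ¥232630
  → ¥313660

Alternative minimum tax:
  Base (financial-statement income): ¥1236000
  Exemption: 25% × (¥1236000 − ¥499000) = ¥184250 ≥ ¥117000, so the exemption is fully phased out
  Base: ¥1236000 − ¥0 = ¥1236000
  ¥1236000 × 11% = ¥135960

¥313660 > ¥135960, so the ordinary income tax governs.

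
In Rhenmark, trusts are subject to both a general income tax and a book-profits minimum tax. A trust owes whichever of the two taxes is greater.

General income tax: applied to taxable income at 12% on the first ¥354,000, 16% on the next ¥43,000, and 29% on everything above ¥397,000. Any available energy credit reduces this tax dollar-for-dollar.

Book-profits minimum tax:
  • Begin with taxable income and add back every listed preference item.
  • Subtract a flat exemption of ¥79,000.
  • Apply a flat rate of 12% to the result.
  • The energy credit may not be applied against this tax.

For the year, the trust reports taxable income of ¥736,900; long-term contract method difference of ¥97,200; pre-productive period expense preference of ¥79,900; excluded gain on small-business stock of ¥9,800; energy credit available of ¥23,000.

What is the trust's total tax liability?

¥124,931

General income tax:
  ¥354,000 × 12% = ¥42,480
  ¥43,000 × 16% = ¥6,880
  ¥339,900 × 29% = ¥98,571
  → ¥147,931
  Less energy credit ¥23,000 → ¥124,931

Book-profits minimum tax:
  Adjusted income: ¥736,900 + ¥97,200 + ¥79,900 + ¥9,800 = ¥923,800
  Less exemption ¥79,000 → base ¥844,800
  ¥844,800 × 12% = ¥101,376

¥124,931 > ¥101,376, so the general income tax governs.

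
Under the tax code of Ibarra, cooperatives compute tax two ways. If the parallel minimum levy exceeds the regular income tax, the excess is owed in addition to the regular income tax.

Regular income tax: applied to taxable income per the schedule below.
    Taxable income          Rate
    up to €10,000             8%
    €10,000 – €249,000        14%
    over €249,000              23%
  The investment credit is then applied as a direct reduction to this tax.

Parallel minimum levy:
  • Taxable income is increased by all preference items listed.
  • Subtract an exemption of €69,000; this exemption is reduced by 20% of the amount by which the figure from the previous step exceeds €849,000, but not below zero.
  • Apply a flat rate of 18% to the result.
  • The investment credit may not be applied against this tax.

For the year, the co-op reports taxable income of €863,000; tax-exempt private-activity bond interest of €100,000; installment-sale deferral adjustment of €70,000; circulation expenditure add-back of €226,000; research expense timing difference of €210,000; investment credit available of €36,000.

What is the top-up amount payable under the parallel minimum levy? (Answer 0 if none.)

€124,940

Regular income tax:
  €10,000 × 8% = €800
  €239,000 × 14% = €33,460
  €614,000 × 23% = €141,220
  → €175,480
  Less investment credit €36,000 → €139,480

Parallel minimum levy:
  Adjusted income: €863,000 + €100,000 + €70,000 + €226,000 + €210,000 = €1,469,000
  Exemption: 20% × (€1,469,000 − €849,000) = €124,000 ≥ €69,000, so the exemption is fully phased out
  Base: €1,469,000 − €0 = €1,469,000
  €1,469,000 × 18% = €264,420

Excess of parallel minimum levy over regular income tax: €264,420 − €139,480 = €124,940.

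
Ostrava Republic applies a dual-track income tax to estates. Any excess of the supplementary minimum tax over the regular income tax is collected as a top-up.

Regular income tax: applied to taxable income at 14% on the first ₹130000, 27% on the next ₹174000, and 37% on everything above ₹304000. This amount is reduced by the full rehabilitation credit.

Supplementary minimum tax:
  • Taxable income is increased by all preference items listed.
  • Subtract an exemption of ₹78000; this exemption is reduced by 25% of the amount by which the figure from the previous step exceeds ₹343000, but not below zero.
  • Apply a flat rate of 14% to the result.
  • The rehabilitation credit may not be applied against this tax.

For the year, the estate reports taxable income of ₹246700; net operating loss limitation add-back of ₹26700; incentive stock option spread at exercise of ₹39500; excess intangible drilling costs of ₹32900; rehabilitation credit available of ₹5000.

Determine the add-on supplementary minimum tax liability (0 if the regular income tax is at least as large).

Supplementary minimum tax:
  Adjusted income: ₹246700 + ₹26700 + ₹39500 + ₹32900 = ₹345800
  Exemption: ₹78000 − 25% × (₹345800 − ₹343000) = ₹78000 − ₹700 = ₹77300
  Base: ₹345800 − ₹77300 = ₹268500
  ₹268500 × 14% = ₹37590

Regular income tax:
  ₹130000 × 14% = ₹18200
  ₹116700 × 27% = ₹31509
  → ₹49709
  Less rehabilitation credit ₹5000 → ₹44709

₹37590 ≤ ₹44709, so no add-on is due.

₹0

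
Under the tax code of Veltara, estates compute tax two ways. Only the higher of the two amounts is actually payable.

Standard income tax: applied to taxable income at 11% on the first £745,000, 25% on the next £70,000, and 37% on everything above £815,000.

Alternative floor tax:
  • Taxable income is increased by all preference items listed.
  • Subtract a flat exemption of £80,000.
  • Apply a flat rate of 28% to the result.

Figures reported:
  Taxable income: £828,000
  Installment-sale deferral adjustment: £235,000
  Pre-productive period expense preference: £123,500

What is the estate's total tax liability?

Alternative floor tax:
  Adjusted income: £828,000 + £235,000 + £123,500 = £1,186,500
  Less exemption £80,000 → base £1,106,500
  £1,106,500 × 28% = £309,820

Standard income tax:
  £745,000 × 11% = £81,950
  £70,000 × 25% = £17,500
  £13,000 × 37% = £4,810
  → £104,260

£309,820 > £104,260, so the alternative floor tax is the binding amount.

£309,820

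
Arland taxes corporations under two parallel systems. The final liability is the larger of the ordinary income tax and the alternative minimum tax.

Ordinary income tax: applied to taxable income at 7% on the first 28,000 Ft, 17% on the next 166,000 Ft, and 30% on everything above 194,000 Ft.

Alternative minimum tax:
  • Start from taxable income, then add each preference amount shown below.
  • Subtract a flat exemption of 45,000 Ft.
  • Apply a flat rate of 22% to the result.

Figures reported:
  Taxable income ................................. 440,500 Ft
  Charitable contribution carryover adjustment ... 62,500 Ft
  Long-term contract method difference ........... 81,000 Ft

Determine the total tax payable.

118,580 Ft

Ordinary income tax:
  28,000 Ft × 7% = 1,960 Ft
  166,000 Ft × 17% = 28,220 Ft
  246,500 Ft × 30% = 73,950 Ft
  → 104,130 Ft

Alternative minimum tax:
  Adjusted income: 440,500 Ft + 62,500 Ft + 81,000 Ft = 584,000 Ft
  Less exemption 45,000 Ft → base 539,000 Ft
  539,000 Ft × 22% = 118,580 Ft

118,580 Ft > 104,130 Ft, so the alternative minimum tax is the binding amount.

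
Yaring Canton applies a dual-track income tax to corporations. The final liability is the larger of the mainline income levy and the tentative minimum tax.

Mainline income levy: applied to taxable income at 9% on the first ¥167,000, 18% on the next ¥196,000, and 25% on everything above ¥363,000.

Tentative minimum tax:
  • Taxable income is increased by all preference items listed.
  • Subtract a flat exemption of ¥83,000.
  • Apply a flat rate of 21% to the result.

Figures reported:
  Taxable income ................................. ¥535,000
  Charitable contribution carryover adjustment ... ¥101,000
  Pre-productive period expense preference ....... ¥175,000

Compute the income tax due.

¥152,880

Mainline income levy:
  ¥167,000 × 9% = ¥15,030
  ¥196,000 × 18% = ¥35,280
  ¥172,000 × 25% = ¥43,000
  → ¥93,310

Tentative minimum tax:
  Adjusted income: ¥535,000 + ¥101,000 + ¥175,000 = ¥811,000
  Less exemption ¥83,000 → base ¥728,000
  ¥728,000 × 21% = ¥152,880

¥152,880 > ¥93,310, so the tentative minimum tax is the binding amount.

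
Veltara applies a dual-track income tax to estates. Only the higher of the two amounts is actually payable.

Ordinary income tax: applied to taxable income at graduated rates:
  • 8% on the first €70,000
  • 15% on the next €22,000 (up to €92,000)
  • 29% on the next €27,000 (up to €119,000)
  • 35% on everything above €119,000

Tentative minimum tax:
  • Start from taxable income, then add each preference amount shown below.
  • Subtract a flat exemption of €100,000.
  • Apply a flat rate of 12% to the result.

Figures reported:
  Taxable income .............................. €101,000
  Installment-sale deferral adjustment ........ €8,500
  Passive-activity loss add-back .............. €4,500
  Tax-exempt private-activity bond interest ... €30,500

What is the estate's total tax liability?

€11,510

Ordinary income tax:
  €70,000 × 8% = €5,600
  €22,000 × 15% = €3,300
  €9,000 × 29% = €2,610
  → €11,510

Tentative minimum tax:
  Adjusted income: €101,000 + €8,500 + €4,500 + €30,500 = €144,500
  Less exemption €100,000 → base €44,500
  €44,500 × 12% = €5,340

€11,510 > €5,340, so the ordinary income tax governs.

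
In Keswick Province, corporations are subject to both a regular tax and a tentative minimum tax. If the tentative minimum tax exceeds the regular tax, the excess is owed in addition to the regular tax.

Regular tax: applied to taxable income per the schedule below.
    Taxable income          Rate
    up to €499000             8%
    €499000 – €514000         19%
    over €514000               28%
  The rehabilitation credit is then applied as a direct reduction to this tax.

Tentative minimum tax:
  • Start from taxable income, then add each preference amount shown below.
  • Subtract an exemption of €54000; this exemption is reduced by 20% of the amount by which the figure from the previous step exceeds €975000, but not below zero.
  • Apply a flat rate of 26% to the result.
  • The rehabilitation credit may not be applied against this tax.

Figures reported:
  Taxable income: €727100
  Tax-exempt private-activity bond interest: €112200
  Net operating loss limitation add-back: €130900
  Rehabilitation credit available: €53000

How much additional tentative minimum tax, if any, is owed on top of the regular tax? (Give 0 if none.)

€188774

Regular tax:
  €499000 × 8% = €39920
  €15000 × 19% = €2850
  €213100 × 28% = €59668
  → €102438
  Less rehabilitation credit €53000 → €49438

Tentative minimum tax:
  Adjusted income: €727100 + €112200 + €130900 = €970200
  Exemption: €970200 ≤ €975000, so full €54000 applies
  Base: €970200 − €54000 = €916200
  €916200 × 26% = €238212

Excess of tentative minimum tax over regular tax: €238212 − €49438 = €188774.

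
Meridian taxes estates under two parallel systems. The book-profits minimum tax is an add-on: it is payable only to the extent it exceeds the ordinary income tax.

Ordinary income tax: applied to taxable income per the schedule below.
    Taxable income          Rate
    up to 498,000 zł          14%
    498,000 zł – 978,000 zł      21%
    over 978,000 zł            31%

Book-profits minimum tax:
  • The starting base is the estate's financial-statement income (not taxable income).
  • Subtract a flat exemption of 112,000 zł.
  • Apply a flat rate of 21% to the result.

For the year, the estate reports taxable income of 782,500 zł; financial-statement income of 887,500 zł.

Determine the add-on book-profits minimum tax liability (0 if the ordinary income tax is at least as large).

Book-profits minimum tax:
  Base (financial-statement income): 887,500 zł
  Less exemption 112,000 zł → base 775,500 zł
  775,500 zł × 21% = 162,855 zł

Ordinary income tax:
  498,000 zł × 14% = 69,720 zł
  284,500 zł × 21% = 59,745 zł
  → 129,465 zł

Excess of book-profits minimum tax over ordinary income tax: 162,855 zł − 129,465 zł = 33,390 zł.

33,390 zł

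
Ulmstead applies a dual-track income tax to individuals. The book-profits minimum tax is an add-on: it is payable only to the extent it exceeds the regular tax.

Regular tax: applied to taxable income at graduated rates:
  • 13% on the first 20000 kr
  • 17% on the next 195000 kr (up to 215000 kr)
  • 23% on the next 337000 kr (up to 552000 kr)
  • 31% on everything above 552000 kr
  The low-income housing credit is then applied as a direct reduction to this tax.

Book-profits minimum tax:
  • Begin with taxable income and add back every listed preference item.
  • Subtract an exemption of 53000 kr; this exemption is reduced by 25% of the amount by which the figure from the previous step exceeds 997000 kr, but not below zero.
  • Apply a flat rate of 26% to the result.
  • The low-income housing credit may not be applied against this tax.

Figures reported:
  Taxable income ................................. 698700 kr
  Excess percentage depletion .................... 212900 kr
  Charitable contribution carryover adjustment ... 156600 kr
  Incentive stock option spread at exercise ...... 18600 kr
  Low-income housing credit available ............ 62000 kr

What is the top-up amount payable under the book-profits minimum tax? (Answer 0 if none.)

177888 kr

Book-profits minimum tax:
  Adjusted income: 698700 kr + 212900 kr + 156600 kr + 18600 kr = 1086800 kr
  Exemption: 53000 kr − 25% × (1086800 kr − 997000 kr) = 53000 kr − 22450 kr = 30550 kr
  Base: 1086800 kr − 30550 kr = 1056250 kr
  1056250 kr × 26% = 274625 kr

Regular tax:
  20000 kr × 13% = 2600 kr
  195000 kr × 17% = 33150 kr
  337000 kr × 23% = 77510 kr
  146700 kr × 31% = 45477 kr
  → 158737 kr
  Less low-income housing credit 62000 kr → 96737 kr

Excess of book-profits minimum tax over regular tax: 274625 kr − 96737 kr = 177888 kr.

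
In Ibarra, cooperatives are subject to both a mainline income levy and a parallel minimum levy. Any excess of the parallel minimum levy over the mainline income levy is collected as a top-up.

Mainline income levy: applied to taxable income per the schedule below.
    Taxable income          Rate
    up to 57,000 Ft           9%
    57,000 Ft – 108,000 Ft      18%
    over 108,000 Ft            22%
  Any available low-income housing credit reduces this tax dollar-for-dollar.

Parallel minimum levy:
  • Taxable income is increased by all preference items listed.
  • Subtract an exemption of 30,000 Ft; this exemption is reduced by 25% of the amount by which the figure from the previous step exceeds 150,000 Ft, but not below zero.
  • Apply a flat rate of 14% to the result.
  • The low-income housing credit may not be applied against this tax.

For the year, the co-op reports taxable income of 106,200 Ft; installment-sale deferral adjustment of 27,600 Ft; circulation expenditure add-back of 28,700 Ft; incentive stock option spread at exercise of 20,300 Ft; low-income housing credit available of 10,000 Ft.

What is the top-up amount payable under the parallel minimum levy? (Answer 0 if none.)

Parallel minimum levy:
  Adjusted income: 106,200 Ft + 27,600 Ft + 28,700 Ft + 20,300 Ft = 182,800 Ft
  Exemption: 30,000 Ft − 25% × (182,800 Ft − 150,000 Ft) = 30,000 Ft − 8,200 Ft = 21,800 Ft
  Base: 182,800 Ft − 21,800 Ft = 161,000 Ft
  161,000 Ft × 14% = 22,540 Ft

Mainline income levy:
  57,000 Ft × 9% = 5,130 Ft
  49,200 Ft × 18% = 8,856 Ft
  → 13,986 Ft
  Less low-income housing credit 10,000 Ft → 3,986 Ft

Excess of parallel minimum levy over mainline income levy: 22,540 Ft − 3,986 Ft = 18,554 Ft.

18,554 Ft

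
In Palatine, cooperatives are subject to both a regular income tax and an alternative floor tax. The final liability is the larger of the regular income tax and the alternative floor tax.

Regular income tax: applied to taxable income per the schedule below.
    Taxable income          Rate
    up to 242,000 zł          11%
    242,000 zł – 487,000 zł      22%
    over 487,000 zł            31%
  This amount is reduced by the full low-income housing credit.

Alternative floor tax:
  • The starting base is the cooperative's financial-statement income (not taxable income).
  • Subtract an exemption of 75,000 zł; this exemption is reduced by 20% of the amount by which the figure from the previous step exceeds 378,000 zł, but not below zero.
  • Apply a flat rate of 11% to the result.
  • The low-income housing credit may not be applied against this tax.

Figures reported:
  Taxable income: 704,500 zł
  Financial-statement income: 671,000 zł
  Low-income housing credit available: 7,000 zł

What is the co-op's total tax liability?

Alternative floor tax:
  Base (financial-statement income): 671,000 zł
  Exemption: 75,000 zł − 20% × (671,000 zł − 378,000 zł) = 75,000 zł − 58,600 zł = 16,400 zł
  Base: 671,000 zł − 16,400 zł = 654,600 zł
  654,600 zł × 11% = 72,006 zł

Regular income tax:
  242,000 zł × 11% = 26,620 zł
  245,000 zł × 22% = 53,900 zł
  217,500 zł × 31% = 67,425 zł
  → 147,945 zł
  Less low-income housing credit 7,000 zł → 140,945 zł

140,945 zł > 72,006 zł, so the regular income tax governs.

140,945 zł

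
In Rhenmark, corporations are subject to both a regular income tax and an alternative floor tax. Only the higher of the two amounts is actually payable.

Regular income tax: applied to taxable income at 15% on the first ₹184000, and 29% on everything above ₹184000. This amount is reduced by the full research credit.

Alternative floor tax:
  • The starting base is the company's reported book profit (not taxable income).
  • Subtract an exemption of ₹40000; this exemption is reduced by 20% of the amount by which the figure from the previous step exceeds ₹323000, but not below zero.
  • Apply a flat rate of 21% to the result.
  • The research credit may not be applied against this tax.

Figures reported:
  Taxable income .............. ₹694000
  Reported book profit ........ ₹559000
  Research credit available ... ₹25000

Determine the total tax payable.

₹150500

Alternative floor tax:
  Base (reported book profit): ₹559000
  Exemption: 20% × (₹559000 − ₹323000) = ₹47200 ≥ ₹40000, so the exemption is fully phased out
  Base: ₹559000 − ₹0 = ₹559000
  ₹559000 × 21% = ₹117390

Regular income tax:
  ₹184000 × 15% = ₹27600
  ₹510000 × 29% = ₹147900
  → ₹175500
  Less research credit ₹25000 → ₹150500

₹150500 > ₹117390, so the regular income tax governs.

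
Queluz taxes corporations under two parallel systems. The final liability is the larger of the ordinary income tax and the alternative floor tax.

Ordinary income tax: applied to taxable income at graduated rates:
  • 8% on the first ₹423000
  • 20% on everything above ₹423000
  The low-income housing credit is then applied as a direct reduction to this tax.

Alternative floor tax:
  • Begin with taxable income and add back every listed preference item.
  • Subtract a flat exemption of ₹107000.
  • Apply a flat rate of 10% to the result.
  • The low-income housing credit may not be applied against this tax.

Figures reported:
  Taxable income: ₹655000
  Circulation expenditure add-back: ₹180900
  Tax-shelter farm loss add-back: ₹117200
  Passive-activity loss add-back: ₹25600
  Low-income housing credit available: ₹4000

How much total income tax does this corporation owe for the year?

₹87170

Ordinary income tax:
  ₹423000 × 8% = ₹33840
  ₹232000 × 20% = ₹46400
  → ₹80240
  Less low-income housing credit ₹4000 → ₹76240

Alternative floor tax:
  Adjusted income: ₹655000 + ₹180900 + ₹117200 + ₹25600 = ₹978700
  Less exemption ₹107000 → base ₹871700
  ₹871700 × 10% = ₹87170

₹87170 > ₹76240, so the alternative floor tax is the binding amount.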